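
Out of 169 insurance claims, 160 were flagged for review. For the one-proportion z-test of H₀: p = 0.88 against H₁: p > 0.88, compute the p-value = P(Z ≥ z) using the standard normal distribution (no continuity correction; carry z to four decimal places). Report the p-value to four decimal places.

The sample proportion is 160/169 = 0.94675.
Under H₀, SE = √(p₀(1−p₀)/n) = √(0.88·0.12/169) = √0.000624852 = 0.024997.
Test statistic (full precision, shown to 4 dp): z = (160/169 − 0.88)/SE₀ ≈ 2.6701.
From the standard normal, P(Z ≥ z) = 0.0038.

p-value = 0.0038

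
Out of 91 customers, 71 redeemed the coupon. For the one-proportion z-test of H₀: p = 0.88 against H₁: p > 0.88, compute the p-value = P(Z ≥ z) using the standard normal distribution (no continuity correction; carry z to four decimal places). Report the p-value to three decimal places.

With x = 71 successes in n = 91, p̂ = 0.78022.
Under H₀, SE = √(p₀(1−p₀)/n) = √(0.88·0.12/91) = √0.001160440 = 0.034065.
Test statistic (full precision, shown to 4 dp): z = (71/91 − 0.88)/SE₀ ≈ -2.9291.
From the standard normal, P(Z ≥ z) = 0.998.

p-value = 0.998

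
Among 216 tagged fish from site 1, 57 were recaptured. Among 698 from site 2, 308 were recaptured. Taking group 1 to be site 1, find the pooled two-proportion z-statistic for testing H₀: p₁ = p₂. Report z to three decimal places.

p̂₁ = 57/216 = 0.26389, p̂₂ = 308/698 = 0.44126.
Pooling: p̂ = 365/914 = 0.39934.
Pooled SE = √[0.2398683·0.00606229] ≈ 0.038133.
z = -0.17737/0.038133 = -4.651.

z = -4.651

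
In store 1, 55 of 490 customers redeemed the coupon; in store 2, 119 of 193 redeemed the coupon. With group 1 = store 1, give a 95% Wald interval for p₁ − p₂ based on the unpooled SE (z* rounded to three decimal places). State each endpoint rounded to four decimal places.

p̂₁ = 55/490 = 0.11224, p̂₂ = 119/193 = 0.61658; p̂₁ − p̂₂ = -0.50434.
SE = √(0.000203359 + 0.001224917) = √0.001428276 = 0.037793.
For 95% confidence, z* = 1.960. Margin = 1.960·0.037793 = 0.07407.
CI: -0.50434 ± 0.07407 = (-0.5784, -0.4303).

(-0.5784, -0.4303)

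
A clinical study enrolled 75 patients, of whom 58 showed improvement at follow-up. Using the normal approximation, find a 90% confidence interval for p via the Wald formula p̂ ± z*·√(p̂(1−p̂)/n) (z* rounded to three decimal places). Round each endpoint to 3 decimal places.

p̂ = 58/75 = 0.77333.
SE = √(p̂(1−p̂)/n) = √(0.175289/75) = 0.048344.
z* = 1.645 at the 90% level.
Margin of error: 1.645 × 0.048344 = 0.07953.
CI: 0.77333 ± 0.07953 = (0.694, 0.853).

(0.694, 0.853)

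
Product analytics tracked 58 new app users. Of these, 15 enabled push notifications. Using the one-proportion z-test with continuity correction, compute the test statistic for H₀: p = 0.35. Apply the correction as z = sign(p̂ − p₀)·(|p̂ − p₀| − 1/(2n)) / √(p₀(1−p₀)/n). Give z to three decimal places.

z = -1.321

Sample proportion p̂ = 15/58 = 0.25862. p̂ − p₀ = -0.091379.
1/(2n) = 0.008621.
Corrected numerator: |-0.091379| − 0.008621 = 0.082758.
Null standard error: √(0.35·0.65/58) = √0.003922414 = 0.062629.
z = −0.082758/0.062629 = -1.321.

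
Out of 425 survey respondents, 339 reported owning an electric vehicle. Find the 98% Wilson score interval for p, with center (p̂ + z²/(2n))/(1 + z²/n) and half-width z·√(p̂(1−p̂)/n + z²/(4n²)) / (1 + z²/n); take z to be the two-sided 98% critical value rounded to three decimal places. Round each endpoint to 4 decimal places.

(0.7487, 0.8391)

p̂ = 339/425 = 0.79765; z = 2.326, so z² = 5.410276.
1 + z²/n = 1.012730.
Adjusted center: (0.79765 + z²/(2n))/1.012730 = 0.79391.
Radicand: p̂(1−p̂)/n + z²/(4n²) = 0.000379779 + 0.000007488 = 0.000387267.
Half-width = 2.326·√0.000387267/1.012730 = 0.04520.
So the interval runs from 0.7487 to 0.8391.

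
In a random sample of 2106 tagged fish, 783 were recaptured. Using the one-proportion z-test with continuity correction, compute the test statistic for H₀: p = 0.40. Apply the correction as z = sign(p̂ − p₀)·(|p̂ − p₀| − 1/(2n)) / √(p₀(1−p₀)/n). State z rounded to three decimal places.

z = -2.620

Sample proportion p̂ = 783/2106 = 0.37179. p̂ − p₀ = -0.028205.
1/(2n) = 0.000237.
Corrected numerator: |-0.028205| − 0.000237 = 0.027968.
Under H₀, SE = √(p₀(1−p₀)/n) = √(0.40·0.60/2106) = √0.000113960 = 0.010675.
z = (−)0.027968/0.010675 = -2.620.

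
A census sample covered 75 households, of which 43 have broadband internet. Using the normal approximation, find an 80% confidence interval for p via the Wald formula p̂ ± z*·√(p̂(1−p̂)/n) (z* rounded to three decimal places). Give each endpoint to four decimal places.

(0.5001, 0.6465)

With x = 43 successes in n = 75, p̂ = 0.57333.
SE(p̂) = √(0.57333·0.42667/75) = 0.057111.
The 80% critical value is z* = 1.282.
Margin = 1.282·0.057111 = 0.07322.
So the interval runs from 0.5001 to 0.6465.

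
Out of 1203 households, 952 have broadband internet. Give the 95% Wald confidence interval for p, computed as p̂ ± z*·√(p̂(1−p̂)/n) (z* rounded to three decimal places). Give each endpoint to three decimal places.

(0.768, 0.814)

p̂ = 952/1203 = 0.79135.
Standard error of p̂: √(0.165112/1203) = √0.000137250 = 0.011715.
The 95% critical value is z* = 1.960.
Margin = 1.960·0.011715 = 0.02296.
CI: 0.79135 ± 0.02296 = (0.768, 0.814).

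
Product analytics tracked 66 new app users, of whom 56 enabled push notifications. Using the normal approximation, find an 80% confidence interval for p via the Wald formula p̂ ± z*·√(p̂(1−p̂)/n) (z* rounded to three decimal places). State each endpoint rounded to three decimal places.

p̂ = 56/66 = 0.84848.
SE = √(p̂(1−p̂)/n) = √(0.128558/66) = 0.044134.
The 80% critical value is z* = 1.282.
Margin of error: 1.282 × 0.044134 = 0.05658.
So the interval runs from 0.792 to 0.905.

(0.792, 0.905)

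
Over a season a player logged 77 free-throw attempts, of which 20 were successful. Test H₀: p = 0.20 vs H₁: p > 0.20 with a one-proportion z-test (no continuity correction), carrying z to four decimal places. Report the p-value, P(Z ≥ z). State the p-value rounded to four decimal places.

p-value = 0.0950

The sample proportion is 20/77 = 0.25974.
SE₀ = √(0.20·0.80/77) = 0.045584.
Test statistic (full precision, shown to 4 dp): z = (20/77 − 0.20)/SE₀ ≈ 1.3105.
p-value = P(Z ≥ z) with z = 1.3105 → 0.0950.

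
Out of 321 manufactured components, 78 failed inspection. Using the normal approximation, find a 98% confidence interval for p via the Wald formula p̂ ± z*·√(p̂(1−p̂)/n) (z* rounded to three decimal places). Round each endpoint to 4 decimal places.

Sample proportion p̂ = 78/321 = 0.24299.
SE = √(p̂(1−p̂)/n) = √(0.183946/321) = 0.023938.
The 98% critical value is z* = 2.326.
Margin = 2.326·0.023938 = 0.05568.
CI: 0.24299 ± 0.05568 = (0.1873, 0.2987).

(0.1873, 0.2987)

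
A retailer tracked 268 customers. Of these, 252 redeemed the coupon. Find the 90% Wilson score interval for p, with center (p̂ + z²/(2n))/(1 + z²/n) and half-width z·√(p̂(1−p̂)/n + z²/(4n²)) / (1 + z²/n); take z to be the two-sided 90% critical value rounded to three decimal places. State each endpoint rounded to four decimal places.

Here p̂ = 252/268 = 0.94030 and z = 1.645 (z² = 2.706025).
1 + z²/n = 1.010097.
Center = (0.94030 + 0.005049)/1.010097 = 0.93590.
Radicand: p̂(1−p̂)/n + z²/(4n²) = 0.000209467 + 0.000009419 = 0.000218886.
Half-width = z·√(radicand)/denom = 1.645·0.014795/1.010097 = 0.02409.
Interval: 0.93590 ± 0.02409 → (0.9118, 0.9600).

(0.9118, 0.9600)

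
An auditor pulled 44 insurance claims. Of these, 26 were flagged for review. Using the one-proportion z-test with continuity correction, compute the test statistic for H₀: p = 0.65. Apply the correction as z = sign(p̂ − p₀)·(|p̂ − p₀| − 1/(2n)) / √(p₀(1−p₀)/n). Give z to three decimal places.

p̂ = 26/44 = 0.59091. p̂ − p₀ = -0.059091.
1/(2n) = 0.011364.
Corrected numerator: |-0.059091| − 0.011364 = 0.047727.
SE₀ = √(0.65·0.35/44) = 0.071906.
z = (−)0.047727/0.071906 = -0.664.

z = -0.664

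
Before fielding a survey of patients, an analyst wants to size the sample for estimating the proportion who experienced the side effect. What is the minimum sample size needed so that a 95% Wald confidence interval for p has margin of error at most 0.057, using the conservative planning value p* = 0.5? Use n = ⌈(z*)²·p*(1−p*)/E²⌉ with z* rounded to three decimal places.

z* = 1.960 at the 95% level.
p*(1−p*) = 0.2500.
Required n before rounding: 3.841600 × 0.2500 / 0.057² = 295.599.
Rounding up, n = 296.

n = 296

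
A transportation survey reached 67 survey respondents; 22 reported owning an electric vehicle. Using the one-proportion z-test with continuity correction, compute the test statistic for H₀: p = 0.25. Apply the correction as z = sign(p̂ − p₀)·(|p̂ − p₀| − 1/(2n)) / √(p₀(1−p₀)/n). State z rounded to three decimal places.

Sample proportion p̂ = 22/67 = 0.32836. p̂ − p₀ = 0.078358.
Continuity correction 1/(2n) = 1/134 = 0.007463.
Corrected numerator: |0.078358| − 0.007463 = 0.070895.
Under H₀, SE = √(p₀(1−p₀)/n) = √(0.25·0.75/67) = √0.002798507 = 0.052901.
z = (+)0.070895/0.052901 = 1.340.

z = 1.340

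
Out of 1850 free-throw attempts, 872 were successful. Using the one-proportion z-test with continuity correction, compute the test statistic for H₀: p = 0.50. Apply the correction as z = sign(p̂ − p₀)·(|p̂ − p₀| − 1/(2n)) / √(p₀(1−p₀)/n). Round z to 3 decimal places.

With x = 872 successes in n = 1850, p̂ = 0.47135. p̂ − p₀ = -0.028649.
1/(2n) = 0.000270.
Corrected numerator: |-0.028649| − 0.000270 = 0.028379.
Null standard error: √(0.50·0.50/1850) = √0.000135135 = 0.011625.
z = −0.028379/0.011625 = -2.441.

z = -2.441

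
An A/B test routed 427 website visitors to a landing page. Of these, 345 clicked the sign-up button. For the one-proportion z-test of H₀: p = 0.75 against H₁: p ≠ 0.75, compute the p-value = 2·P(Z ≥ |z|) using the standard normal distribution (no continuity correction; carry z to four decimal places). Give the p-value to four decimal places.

p-value = 0.0057

With x = 345 successes in n = 427, p̂ = 0.80796.
Null standard error: √(0.75·0.25/427) = √0.000439110 = 0.020955.
z = (p̂ − p₀)/SE = (345/427 − 0.75)/0.020955 ≈ 2.7661.
p-value = 2·P(Z ≥ |z|) with z = 2.7661 → 0.0057.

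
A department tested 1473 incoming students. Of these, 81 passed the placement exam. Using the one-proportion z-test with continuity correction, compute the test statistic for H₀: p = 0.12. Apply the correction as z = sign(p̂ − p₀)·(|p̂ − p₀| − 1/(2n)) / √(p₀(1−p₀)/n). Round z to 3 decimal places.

Sample proportion p̂ = 81/1473 = 0.05499. p̂ − p₀ = -0.065010.
Continuity correction 1/(2n) = 1/2946 = 0.000339.
Corrected numerator: |-0.065010| − 0.000339 = 0.064671.
SE₀ = √(0.12·0.88/1473) = 0.008467.
z = (−)0.064671/0.008467 = -7.638.

z = -7.638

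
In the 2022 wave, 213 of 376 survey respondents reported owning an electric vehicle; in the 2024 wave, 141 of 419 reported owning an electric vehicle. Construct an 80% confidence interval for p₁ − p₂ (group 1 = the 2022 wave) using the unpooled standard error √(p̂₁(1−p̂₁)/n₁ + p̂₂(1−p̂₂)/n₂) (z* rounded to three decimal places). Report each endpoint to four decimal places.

p̂₁ = 213/376 = 0.56649, p̂₂ = 141/419 = 0.33652; p̂₁ − p̂₂ = 0.22997.
Unpooled SE = √(p̂₁(1−p̂₁)/n₁ + p̂₂(1−p̂₂)/n₂) = √(0.000653136 + 0.000532871) = 0.034438.
The 80% critical value is z* = 1.282. Margin = 1.282·0.034438 = 0.04415.
So the interval runs from 0.1858 to 0.2741.

(0.1858, 0.2741)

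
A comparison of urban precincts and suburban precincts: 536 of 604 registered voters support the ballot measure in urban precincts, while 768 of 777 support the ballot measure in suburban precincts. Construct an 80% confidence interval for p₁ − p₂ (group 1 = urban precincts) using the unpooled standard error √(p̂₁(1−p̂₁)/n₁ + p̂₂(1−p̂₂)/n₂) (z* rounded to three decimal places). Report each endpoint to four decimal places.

p̂₁ = 0.88742, p̂₂ = 0.98842, so the observed difference is -0.10100.
Unpooled SE = √(p̂₁(1−p̂₁)/n₁ + p̂₂(1−p̂₂)/n₂) = √(0.000165410 + 0.000014735) = 0.013422.
For 80% confidence, z* = 1.282. Margin = 1.282·0.013422 = 0.01721.
So the interval runs from -0.1182 to -0.0838.

(-0.1182, -0.0838)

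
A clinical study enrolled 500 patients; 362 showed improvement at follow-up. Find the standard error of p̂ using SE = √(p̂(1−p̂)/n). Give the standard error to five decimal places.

With x = 362 successes in n = 500, p̂ = 0.72400.
p̂(1−p̂) = 0.199824.
SE = √(0.199824/500) = √0.000399648 = 0.01999.

SE = 0.01999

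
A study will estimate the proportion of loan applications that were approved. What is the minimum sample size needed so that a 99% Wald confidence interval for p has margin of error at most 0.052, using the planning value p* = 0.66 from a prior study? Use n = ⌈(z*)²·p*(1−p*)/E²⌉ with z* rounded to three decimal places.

n = 551

The 99% critical value is z* = 2.576.
p*(1−p*) = 0.66·0.34 = 0.2244.
Required n before rounding: 6.635776 × 0.2244 / 0.052² = 550.691.
Rounding up, n = 551.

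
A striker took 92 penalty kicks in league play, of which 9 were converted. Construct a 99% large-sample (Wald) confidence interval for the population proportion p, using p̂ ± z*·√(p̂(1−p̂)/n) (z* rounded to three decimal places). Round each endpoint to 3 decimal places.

(0.018, 0.178)

Sample proportion p̂ = 9/92 = 0.09783.
Standard error of p̂: √(0.088256/92) = √0.000959306 = 0.030973.
z* = 2.576 at the 99% level.
Margin of error: 2.576 × 0.030973 = 0.07979.
CI: 0.09783 ± 0.07979 = (0.018, 0.178).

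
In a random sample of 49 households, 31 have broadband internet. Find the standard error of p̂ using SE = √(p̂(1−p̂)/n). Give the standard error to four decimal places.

SE = 0.0689

With x = 31 successes in n = 49, p̂ = 0.63265.
p̂(1−p̂) = 0.232404.
SE = √(0.232404/49) = 0.0689.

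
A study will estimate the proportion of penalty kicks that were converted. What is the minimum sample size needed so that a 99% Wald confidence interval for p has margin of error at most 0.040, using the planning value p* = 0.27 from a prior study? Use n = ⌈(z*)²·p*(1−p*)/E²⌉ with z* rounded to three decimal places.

n = 818

For 99% confidence, z* = 2.576.
p*(1−p*) = 0.1971.
(z*)²·p*(1−p*)/E² = 6.635776·0.1971/0.001600 = 817.445.
Rounding up, n = 818.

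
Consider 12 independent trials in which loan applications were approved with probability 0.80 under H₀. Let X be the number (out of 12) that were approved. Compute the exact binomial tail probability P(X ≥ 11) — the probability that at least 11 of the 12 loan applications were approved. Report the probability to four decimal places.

P = 0.2749

X ~ Binomial(n=12, p=0.80).
P(X ≥ 11) = C(12,11)·0.80^11·0.20^1 + C(12,12)·0.80^12·0.20^0.
= 0.206158 + 0.068719 = 0.2749.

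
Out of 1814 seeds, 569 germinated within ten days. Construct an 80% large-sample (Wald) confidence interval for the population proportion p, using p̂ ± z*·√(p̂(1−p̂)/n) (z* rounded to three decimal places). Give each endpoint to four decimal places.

With x = 569 successes in n = 1814, p̂ = 0.31367.
SE(p̂) = √(0.31367·0.68633/1814) = 0.010894.
z* = 1.282 at the 80% level.
Margin = 1.282·0.010894 = 0.01397.
Interval: 0.31367 ± 0.01397 → (0.2997, 0.3276).

(0.2997, 0.3276)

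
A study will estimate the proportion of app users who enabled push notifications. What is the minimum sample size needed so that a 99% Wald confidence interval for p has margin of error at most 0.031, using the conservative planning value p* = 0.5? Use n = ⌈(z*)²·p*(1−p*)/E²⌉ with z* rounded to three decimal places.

For 99% confidence, z* = 2.576.
p*(1−p*) = 0.50·0.50 = 0.2500.
Required n before rounding: 6.635776 × 0.2500 / 0.031² = 1726.268.
⌈1726.268⌉ = 1727.

n = 1727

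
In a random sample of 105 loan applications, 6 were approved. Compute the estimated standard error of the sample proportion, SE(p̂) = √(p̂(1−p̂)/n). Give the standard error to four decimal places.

SE = 0.0227

p̂ = 6/105 = 0.05714.
p̂(1−p̂) = 0.05714·0.94286 = 0.053875.
SE = √(0.053875/105) = √0.000513095 = 0.0227.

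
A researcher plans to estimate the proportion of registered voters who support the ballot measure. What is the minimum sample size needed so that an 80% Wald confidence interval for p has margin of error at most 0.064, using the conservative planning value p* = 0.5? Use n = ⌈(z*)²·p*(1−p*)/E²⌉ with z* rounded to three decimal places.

The 80% critical value is z* = 1.282.
p*(1−p*) = 0.2500.
(z*)²·p*(1−p*)/E² = 1.643524·0.2500/0.004096 = 100.313.
⌈100.313⌉ = 101.

n = 101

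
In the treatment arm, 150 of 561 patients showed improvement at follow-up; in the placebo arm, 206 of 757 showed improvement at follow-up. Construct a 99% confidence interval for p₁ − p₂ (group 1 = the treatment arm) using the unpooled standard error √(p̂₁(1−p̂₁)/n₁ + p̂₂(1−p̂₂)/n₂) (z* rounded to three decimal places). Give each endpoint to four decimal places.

p̂₁ = 0.26738, p̂₂ = 0.27213, so the observed difference is -0.00475.
SE = √(0.000349176 + 0.000261656) = √0.000610832 = 0.024715.
For 99% confidence, z* = 2.576. Margin = 2.576·0.024715 = 0.06367.
So the interval runs from -0.0684 to 0.0589.

(-0.0684, 0.0589)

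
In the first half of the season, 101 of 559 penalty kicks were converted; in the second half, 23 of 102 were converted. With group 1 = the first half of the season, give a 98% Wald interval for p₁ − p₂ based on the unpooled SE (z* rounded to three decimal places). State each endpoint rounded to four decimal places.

p̂₁ = 101/559 = 0.18068, p̂₂ = 23/102 = 0.22549; p̂₁ − p̂₂ = -0.04481.
Unpooled SE = √(p̂₁(1−p̂₁)/n₁ + p̂₂(1−p̂₂)/n₂) = √(0.000264820 + 0.001712200) = 0.044464.
For 98% confidence, z* = 2.326. Margin = 2.326·0.044464 = 0.10342.
So the interval runs from -0.1482 to 0.0586.

(-0.1482, 0.0586)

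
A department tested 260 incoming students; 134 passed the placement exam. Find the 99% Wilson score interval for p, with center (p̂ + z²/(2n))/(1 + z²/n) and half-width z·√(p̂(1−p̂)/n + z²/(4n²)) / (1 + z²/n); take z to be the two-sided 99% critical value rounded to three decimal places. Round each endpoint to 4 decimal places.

Here p̂ = 134/260 = 0.51538 and z = 2.576 (z² = 6.635776).
Denominator 1 + z²/n = 1 + 6.635776/260 = 1.025522.
Center = (0.51538 + 0.012761)/1.025522 = 0.51500.
Radicand: p̂(1−p̂)/n + z²/(4n²) = 0.000960628 + 0.000024541 = 0.000985169.
Half-width = z·√(radicand)/denom = 2.576·0.031387/1.025522 = 0.07884.
So the interval runs from 0.4362 to 0.5938.

(0.4362, 0.5938)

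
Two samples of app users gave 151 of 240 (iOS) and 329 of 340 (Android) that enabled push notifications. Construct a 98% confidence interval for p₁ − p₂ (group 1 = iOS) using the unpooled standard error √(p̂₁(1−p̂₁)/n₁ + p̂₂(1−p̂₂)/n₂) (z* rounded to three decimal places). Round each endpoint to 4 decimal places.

(-0.4144, -0.2626)

p̂₁ = 0.62917, p̂₂ = 0.96765, so the observed difference is -0.33848.
SE = √(0.000972150 + 0.000092077) = √0.001064227 = 0.032622.
The 98% critical value is z* = 2.326. Margin of error = 0.07588.
Interval: -0.33848 ± 0.07588 → (-0.4144, -0.2626).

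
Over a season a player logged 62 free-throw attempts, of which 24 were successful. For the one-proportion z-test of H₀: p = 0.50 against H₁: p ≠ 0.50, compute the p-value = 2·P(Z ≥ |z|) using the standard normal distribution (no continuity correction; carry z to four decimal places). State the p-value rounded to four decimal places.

Sample proportion p̂ = 24/62 = 0.38710.
Under H₀, SE = √(p₀(1−p₀)/n) = √(0.50·0.50/62) = √0.004032258 = 0.063500.
z = (p̂ − p₀)/SE = (24/62 − 0.50)/0.063500 ≈ -1.7780.
From the standard normal, 2·P(Z ≥ |z|) = 0.0754.

p-value = 0.0754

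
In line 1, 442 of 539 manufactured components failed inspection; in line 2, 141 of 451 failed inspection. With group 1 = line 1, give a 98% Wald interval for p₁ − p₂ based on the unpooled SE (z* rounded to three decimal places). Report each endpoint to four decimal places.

p̂₁ = 0.82004, p̂₂ = 0.31264, so the observed difference is 0.50740.
Unpooled SE = √(p̂₁(1−p̂₁)/n₁ + p̂₂(1−p̂₂)/n₂) = √(0.000273796 + 0.000476487) = 0.027391.
z* = 2.326 at the 98% level. Margin = 2.326·0.027391 = 0.06371.
CI: 0.50740 ± 0.06371 = (0.4437, 0.5711).

(0.4437, 0.5711)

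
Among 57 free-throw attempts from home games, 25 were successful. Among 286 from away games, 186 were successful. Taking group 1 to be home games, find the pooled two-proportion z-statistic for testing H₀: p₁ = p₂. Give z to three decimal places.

Sample proportions: p̂₁ = 25/57 = 0.43860 and p̂₂ = 186/286 = 0.65035.
Pooled p̂ = (25+186)/(57+286) = 211/343 = 0.61516.
SE = √[p̂(1−p̂)(1/n₁+1/n₂)] = √[0.61516·0.38484·(1/57+1/286)] ≈ 0.070577.
z = -0.21175/0.070577 = -3.000.

z = -3.000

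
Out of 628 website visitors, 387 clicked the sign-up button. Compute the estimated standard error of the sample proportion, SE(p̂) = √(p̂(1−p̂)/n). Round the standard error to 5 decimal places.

With x = 387 successes in n = 628, p̂ = 0.61624.
p̂(1−p̂) = 0.61624·0.38376 = 0.236488.
SE = √(0.236488/628) = √0.000376573 = 0.01941.

SE = 0.01941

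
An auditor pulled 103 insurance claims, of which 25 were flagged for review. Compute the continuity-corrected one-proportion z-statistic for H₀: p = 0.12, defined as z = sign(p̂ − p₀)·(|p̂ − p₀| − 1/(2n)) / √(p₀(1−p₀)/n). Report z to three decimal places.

z = 3.681

Sample proportion p̂ = 25/103 = 0.24272. p̂ − p₀ = 0.122718.
Continuity correction 1/(2n) = 1/206 = 0.004854.
Corrected numerator: |0.122718| − 0.004854 = 0.117864.
Under H₀, SE = √(p₀(1−p₀)/n) = √(0.12·0.88/103) = √0.001025243 = 0.032019.
z = (+)0.117864/0.032019 = 3.681.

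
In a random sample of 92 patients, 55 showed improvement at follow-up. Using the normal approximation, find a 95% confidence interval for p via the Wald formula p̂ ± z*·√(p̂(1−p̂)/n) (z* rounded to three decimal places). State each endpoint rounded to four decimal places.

(0.4976, 0.6980)

Sample proportion p̂ = 55/92 = 0.59783.
SE = √(p̂(1−p̂)/n) = √(0.240430/92) = 0.051121.
z* = 1.960 at the 95% level.
Margin = 1.960·0.051121 = 0.10020.
Interval: 0.59783 ± 0.10020 → (0.4976, 0.6980).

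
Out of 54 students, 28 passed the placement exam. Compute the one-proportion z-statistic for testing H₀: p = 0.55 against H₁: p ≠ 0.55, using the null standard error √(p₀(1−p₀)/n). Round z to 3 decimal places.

The sample proportion is 28/54 = 0.51852.
SE₀ = √(0.55·0.45/54) = 0.067700.
z = (0.51852 − 0.55)/0.067700 = -0.03148/0.067700 = -0.465.

z = -0.465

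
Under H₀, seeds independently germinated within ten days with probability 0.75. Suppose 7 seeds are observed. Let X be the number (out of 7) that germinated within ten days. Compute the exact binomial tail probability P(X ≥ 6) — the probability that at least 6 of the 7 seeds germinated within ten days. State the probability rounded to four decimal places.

X ~ Binomial(n=7, p=0.75).
P(X ≥ 6) = C(7,6)·0.75^6·0.25^1 + C(7,7)·0.75^7·0.25^0.
= 0.311462 + 0.133484 = 0.4449.

P = 0.4449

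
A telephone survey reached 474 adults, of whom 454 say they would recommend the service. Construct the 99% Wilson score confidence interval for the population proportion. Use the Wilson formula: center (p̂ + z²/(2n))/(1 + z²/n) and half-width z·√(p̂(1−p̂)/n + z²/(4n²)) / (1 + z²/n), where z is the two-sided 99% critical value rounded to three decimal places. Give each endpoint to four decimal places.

(0.9270, 0.9759)

p̂ = 454/474 = 0.95781; z = 2.576, so z² = 6.635776.
1 + z²/n = 1.014000.
Center = (0.95781 + 0.007000)/1.014000 = 0.95149.
Radicand: p̂(1−p̂)/n + z²/(4n²) = 0.000085261 + 0.000007384 = 0.000092645.
Half-width = z·√(radicand)/denom = 2.576·0.009625/1.014000 = 0.02445.
Interval: 0.95149 ± 0.02445 → (0.9270, 0.9759).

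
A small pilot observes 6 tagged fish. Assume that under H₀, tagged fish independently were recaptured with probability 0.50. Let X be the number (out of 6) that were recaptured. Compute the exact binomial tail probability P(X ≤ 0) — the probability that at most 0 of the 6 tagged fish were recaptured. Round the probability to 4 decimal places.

P = 0.0156

X is binomial with n = 6 and p = 0.50.
P(X ≤ 0) = C(6,0)·0.50^0·0.50^6.
= 0.015625 = 0.0156.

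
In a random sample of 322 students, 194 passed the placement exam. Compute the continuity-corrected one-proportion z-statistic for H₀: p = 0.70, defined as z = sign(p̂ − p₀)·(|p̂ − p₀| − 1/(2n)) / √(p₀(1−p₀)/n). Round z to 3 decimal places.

z = -3.758

The sample proportion is 194/322 = 0.60248. p̂ − p₀ = -0.097516.
1/(2n) = 0.001553.
Corrected numerator: |-0.097516| − 0.001553 = 0.095963.
SE₀ = √(0.70·0.30/322) = 0.025538.
z = (−)0.095963/0.025538 = -3.758.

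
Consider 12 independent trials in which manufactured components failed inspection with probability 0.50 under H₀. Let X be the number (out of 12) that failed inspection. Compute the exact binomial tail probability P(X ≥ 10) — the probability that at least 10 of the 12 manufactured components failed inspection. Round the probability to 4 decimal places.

X ~ Binomial(n=12, p=0.50).
P(X ≥ 10) = C(12,10)·0.50^10·0.50^2 + C(12,11)·0.50^11·0.50^1 + C(12,12)·0.50^12·0.50^0.
= 0.016113 + 0.002930 + 0.000244 = 0.0193.

P = 0.0193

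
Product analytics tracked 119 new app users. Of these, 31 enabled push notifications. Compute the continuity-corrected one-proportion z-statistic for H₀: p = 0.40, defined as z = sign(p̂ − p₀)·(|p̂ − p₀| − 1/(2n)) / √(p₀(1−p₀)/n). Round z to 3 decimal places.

z = -3.013

With x = 31 successes in n = 119, p̂ = 0.26050. p̂ − p₀ = -0.139496.
1/(2n) = 0.004202.
Corrected numerator: |-0.139496| − 0.004202 = 0.135294.
Null standard error: √(0.40·0.60/119) = √0.002016807 = 0.044909.
z = (−)0.135294/0.044909 = -3.013.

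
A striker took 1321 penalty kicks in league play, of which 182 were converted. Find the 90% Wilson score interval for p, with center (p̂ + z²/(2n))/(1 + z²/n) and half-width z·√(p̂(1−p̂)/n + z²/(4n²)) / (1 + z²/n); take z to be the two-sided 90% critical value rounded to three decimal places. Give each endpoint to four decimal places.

(0.1229, 0.1541)

p̂ = 182/1321 = 0.13777; z = 1.645, so z² = 2.706025.
Denominator 1 + z²/n = 1 + 2.706025/1321 = 1.002048.
Center = (0.13777 + 0.001024)/1.002048 = 0.13851.
Radicand: p̂(1−p̂)/n + z²/(4n²) = 0.000089926 + 0.000000388 = 0.000090314.
Half-width = z·√(radicand)/denom = 1.645·0.009503/1.002048 = 0.01560.
Interval: 0.13851 ± 0.01560 → (0.1229, 0.1541).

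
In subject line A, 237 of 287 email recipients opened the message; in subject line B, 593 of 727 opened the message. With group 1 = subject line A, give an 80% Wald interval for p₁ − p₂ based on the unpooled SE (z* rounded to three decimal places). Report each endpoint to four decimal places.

p̂₁ = 237/287 = 0.82578, p̂₂ = 593/727 = 0.81568; p̂₁ − p̂₂ = 0.01010.
Unpooled SE = √(p̂₁(1−p̂₁)/n₁ + p̂₂(1−p̂₂)/n₂) = √(0.000501271 + 0.000206803) = 0.026610.
The 80% critical value is z* = 1.282. Margin of error = 0.03411.
So the interval runs from -0.0240 to 0.0442.

(-0.0240, 0.0442)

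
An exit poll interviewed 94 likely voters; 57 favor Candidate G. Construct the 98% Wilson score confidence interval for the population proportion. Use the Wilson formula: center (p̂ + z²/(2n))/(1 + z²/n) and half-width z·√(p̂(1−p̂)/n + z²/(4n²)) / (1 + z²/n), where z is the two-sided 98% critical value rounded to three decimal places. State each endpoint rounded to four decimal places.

(0.4865, 0.7147)

p̂ = 57/94 = 0.60638; z = 2.326, so z² = 5.410276.
Denominator 1 + z²/n = 1 + 5.410276/94 = 1.057556.
Center = (0.60638 + 0.028778)/1.057556 = 0.60059.
Radicand: p̂(1−p̂)/n + z²/(4n²) = 0.002539177 + 0.000153075 = 0.002692252.
Half-width = 2.326·√0.002692252/1.057556 = 0.11412.
So the interval runs from 0.4865 to 0.7147.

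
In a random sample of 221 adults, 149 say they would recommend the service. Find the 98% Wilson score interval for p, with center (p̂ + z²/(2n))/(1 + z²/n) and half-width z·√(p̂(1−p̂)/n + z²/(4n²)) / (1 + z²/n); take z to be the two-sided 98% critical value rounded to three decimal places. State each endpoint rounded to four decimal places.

p̂ = 149/221 = 0.67421; z = 2.326, so z² = 5.410276.
Denominator 1 + z²/n = 1 + 5.410276/221 = 1.024481.
Center = (0.67421 + 0.012240)/1.024481 = 0.67005.
Radicand: p̂(1−p̂)/n + z²/(4n²) = 0.000993898 + 0.000027693 = 0.001021591.
Half-width = z·√(radicand)/denom = 2.326·0.031962/1.024481 = 0.07257.
Interval: 0.67005 ± 0.07257 → (0.5975, 0.7426).

(0.5975, 0.7426)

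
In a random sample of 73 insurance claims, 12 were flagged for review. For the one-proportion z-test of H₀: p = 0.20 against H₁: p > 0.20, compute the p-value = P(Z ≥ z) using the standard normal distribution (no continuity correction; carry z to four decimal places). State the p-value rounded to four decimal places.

The sample proportion is 12/73 = 0.16438.
Null standard error: √(0.20·0.80/73) = √0.002191781 = 0.046816.
z = (p̂ − p₀)/SE = (12/73 − 0.20)/0.046816 ≈ -0.7608.
p-value = P(Z ≥ z) with z = -0.7608 → 0.7766.

p-value = 0.7766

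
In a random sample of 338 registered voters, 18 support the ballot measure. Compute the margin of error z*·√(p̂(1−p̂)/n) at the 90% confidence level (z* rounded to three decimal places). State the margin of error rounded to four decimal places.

ME = 0.0201

p̂ = 18/338 = 0.05325.
Standard error of p̂: √(0.050418/338) = √0.000149167 = 0.012213.
z* = 1.645 at the 90% level.
So ME = 0.0201.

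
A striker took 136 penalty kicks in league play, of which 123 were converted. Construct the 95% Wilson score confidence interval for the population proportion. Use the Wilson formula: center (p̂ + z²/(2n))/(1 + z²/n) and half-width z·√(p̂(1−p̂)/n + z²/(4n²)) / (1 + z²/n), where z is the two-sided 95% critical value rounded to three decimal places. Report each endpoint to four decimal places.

(0.8433, 0.9433)

Here p̂ = 123/136 = 0.90441 and z = 1.960 (z² = 3.841600).
1 + z²/n = 1.028247.
Adjusted center: (0.90441 + z²/(2n))/1.028247 = 0.89330.
Radicand: p̂(1−p̂)/n + z²/(4n²) = 0.000635670 + 0.000051925 = 0.000687595.
Half-width = 1.960·√0.000687595/1.028247 = 0.04998.
So the interval runs from 0.8433 to 0.9433.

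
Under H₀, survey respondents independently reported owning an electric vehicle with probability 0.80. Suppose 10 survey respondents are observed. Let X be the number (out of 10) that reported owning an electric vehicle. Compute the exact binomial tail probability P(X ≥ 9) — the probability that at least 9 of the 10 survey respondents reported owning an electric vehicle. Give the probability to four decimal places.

P = 0.3758

X ~ Binomial(n=10, p=0.80).
P(X ≥ 9) = C(10,9)·0.80^9·0.20^1 + C(10,10)·0.80^10·0.20^0.
= 0.268435 + 0.107374 = 0.3758.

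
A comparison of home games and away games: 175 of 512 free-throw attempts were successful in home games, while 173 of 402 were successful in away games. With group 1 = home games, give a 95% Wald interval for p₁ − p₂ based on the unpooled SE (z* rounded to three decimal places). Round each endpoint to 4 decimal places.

p̂₁ = 175/512 = 0.34180, p̂₂ = 173/402 = 0.43035; p̂₁ − p̂₂ = -0.08855.
Unpooled SE = √(p̂₁(1−p̂₁)/n₁ + p̂₂(1−p̂₂)/n₂) = √(0.000439398 + 0.000609822) = 0.032392.
For 95% confidence, z* = 1.960. Margin = 1.960·0.032392 = 0.06349.
Interval: -0.08855 ± 0.06349 → (-0.1520, -0.0251).

(-0.1520, -0.0251)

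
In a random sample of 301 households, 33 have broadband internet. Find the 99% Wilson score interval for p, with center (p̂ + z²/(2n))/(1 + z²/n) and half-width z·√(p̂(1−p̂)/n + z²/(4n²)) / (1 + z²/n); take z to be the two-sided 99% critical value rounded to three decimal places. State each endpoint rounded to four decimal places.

(0.0714, 0.1647)

Here p̂ = 33/301 = 0.10963 and z = 2.576 (z² = 6.635776).
Denominator 1 + z²/n = 1 + 6.635776/301 = 1.022046.
Center = (0.10963 + 0.011023)/1.022046 = 0.11805.
Radicand: p̂(1−p̂)/n + z²/(4n²) = 0.000324302 + 0.000018310 = 0.000342612.
Half-width = z·√(radicand)/denom = 2.576·0.018510/1.022046 = 0.04665.
CI: 0.11805 ± 0.04665 = (0.0714, 0.1647).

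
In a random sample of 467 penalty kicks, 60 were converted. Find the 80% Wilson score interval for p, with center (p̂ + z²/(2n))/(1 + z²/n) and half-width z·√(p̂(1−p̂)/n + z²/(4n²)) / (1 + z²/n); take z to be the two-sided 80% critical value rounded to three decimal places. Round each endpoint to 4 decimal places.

(0.1099, 0.1496)

p̂ = 60/467 = 0.12848; z = 1.282, so z² = 1.643524.
Denominator 1 + z²/n = 1 + 1.643524/467 = 1.003519.
Center = (0.12848 + 0.001760)/1.003519 = 0.12978.
Radicand: p̂(1−p̂)/n + z²/(4n²) = 0.000239770 + 0.000001884 = 0.000241654.
Half-width = z·√(radicand)/denom = 1.282·0.015545/1.003519 = 0.01986.
So the interval runs from 0.1099 to 0.1496.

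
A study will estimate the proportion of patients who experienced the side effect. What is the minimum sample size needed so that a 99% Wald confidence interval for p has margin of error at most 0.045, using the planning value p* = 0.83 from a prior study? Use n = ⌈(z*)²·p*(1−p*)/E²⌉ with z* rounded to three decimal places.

n = 463

For 99% confidence, z* = 2.576.
p*(1−p*) = 0.83·0.17 = 0.1411.
(z*)²·p*(1−p*)/E² = 6.635776·0.1411/0.002025 = 462.374.
⌈462.374⌉ = 463.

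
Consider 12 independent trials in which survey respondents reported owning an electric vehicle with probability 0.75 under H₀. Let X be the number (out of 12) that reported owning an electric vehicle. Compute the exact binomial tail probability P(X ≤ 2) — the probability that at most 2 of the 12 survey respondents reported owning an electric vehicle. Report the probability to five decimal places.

P = 0.00004

X ~ Binomial(n=12, p=0.75).
P(X ≤ 2) = C(12,0)·0.75^0·0.25^12 + C(12,1)·0.75^1·0.25^11 + C(12,2)·0.75^2·0.25^10.
= 0.000000 + 0.000002 + 0.000035 = 0.00004.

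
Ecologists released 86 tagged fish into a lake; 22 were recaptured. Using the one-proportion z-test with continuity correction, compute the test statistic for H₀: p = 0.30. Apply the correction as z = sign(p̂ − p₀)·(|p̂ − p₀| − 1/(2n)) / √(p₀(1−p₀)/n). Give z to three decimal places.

z = -0.777

The sample proportion is 22/86 = 0.25581. p̂ − p₀ = -0.044186.
Continuity correction 1/(2n) = 1/172 = 0.005814.
Corrected numerator: |-0.044186| − 0.005814 = 0.038372.
Null standard error: √(0.30·0.70/86) = √0.002441860 = 0.049415.
z = −0.038372/0.049415 = -0.777.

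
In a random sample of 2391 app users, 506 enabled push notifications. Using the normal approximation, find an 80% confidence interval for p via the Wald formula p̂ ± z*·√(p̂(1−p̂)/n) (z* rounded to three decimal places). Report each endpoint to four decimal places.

(0.2009, 0.2223)

Sample proportion p̂ = 506/2391 = 0.21163.
SE = √(p̂(1−p̂)/n) = √(0.166841/2391) = 0.008353.
The 80% critical value is z* = 1.282.
Margin = 1.282·0.008353 = 0.01071.
So the interval runs from 0.2009 to 0.2223.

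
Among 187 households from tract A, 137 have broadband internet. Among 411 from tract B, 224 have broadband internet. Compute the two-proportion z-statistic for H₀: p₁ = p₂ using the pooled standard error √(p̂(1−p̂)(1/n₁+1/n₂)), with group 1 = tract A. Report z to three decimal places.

p̂₁ = 137/187 = 0.73262, p̂₂ = 224/411 = 0.54501.
Pooling: p̂ = 361/598 = 0.60368.
Pooled SE = √[0.2392507·0.00778068] ≈ 0.043145.
z = 0.18761/0.043145 = 4.348.

z = 4.348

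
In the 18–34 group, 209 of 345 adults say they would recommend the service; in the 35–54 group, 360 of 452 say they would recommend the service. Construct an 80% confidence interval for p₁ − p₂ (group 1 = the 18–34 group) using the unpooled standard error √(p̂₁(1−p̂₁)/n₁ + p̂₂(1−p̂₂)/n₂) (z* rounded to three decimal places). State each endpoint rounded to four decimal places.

(-0.2322, -0.1491)

p̂₁ = 0.60580, p̂₂ = 0.79646, so the observed difference is -0.19066.
Unpooled SE = √(p̂₁(1−p̂₁)/n₁ + p̂₂(1−p̂₂)/n₂) = √(0.000692194 + 0.000358653) = 0.032417.
For 80% confidence, z* = 1.282. Margin of error = 0.04156.
So the interval runs from -0.2322 to -0.1491.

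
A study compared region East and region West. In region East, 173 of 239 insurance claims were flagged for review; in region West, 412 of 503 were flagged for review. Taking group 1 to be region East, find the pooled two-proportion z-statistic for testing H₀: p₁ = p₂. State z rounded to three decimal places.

p̂₁ = 173/239 = 0.72385, p̂₂ = 412/503 = 0.81909.
Pooled p̂ = (173+412)/(239+503) = 585/742 = 0.78841.
SE = √[p̂(1−p̂)(1/n₁+1/n₂)] = √[0.78841·0.21159·(1/239+1/503)] ≈ 0.032088.
z = -0.09524/0.032088 = -2.968.

z = -2.968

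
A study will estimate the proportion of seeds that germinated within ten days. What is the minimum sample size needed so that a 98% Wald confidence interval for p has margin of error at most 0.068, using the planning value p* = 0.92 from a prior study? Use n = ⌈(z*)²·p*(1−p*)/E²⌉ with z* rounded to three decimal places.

n = 87

The 98% critical value is z* = 2.326.
p*(1−p*) = 0.92·0.08 = 0.0736.
(z*)²·p*(1−p*)/E² = 5.410276·0.0736/0.004624 = 86.115.
⌈86.115⌉ = 87.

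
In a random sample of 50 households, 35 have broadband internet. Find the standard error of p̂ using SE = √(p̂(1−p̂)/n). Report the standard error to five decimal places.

Sample proportion p̂ = 35/50 = 0.70000.
p̂(1−p̂) = 0.70000·0.30000 = 0.210000.
SE = √(0.210000/50) = √0.004200000 = 0.06481.

SE = 0.06481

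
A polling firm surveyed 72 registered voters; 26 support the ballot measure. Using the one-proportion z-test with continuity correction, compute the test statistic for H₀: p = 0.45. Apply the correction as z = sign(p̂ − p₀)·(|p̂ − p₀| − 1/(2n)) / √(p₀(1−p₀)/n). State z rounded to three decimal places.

Sample proportion p̂ = 26/72 = 0.36111. p̂ − p₀ = -0.088889.
1/(2n) = 0.006944.
Corrected numerator: |-0.088889| − 0.006944 = 0.081945.
SE₀ = √(0.45·0.55/72) = 0.058630.
z = −0.081945/0.058630 = -1.398.

z = -1.398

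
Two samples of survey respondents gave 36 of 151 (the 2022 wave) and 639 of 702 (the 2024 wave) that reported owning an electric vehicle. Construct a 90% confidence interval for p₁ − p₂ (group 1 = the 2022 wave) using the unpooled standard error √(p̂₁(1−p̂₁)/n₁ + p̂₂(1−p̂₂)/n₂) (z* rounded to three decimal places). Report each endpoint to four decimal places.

(-0.7316, -0.6121)

p̂₁ = 36/151 = 0.23841, p̂₂ = 639/702 = 0.91026; p̂₁ − p̂₂ = -0.67185.
Unpooled SE = √(p̂₁(1−p̂₁)/n₁ + p̂₂(1−p̂₂)/n₂) = √(0.001202457 + 0.000116367) = 0.036316.
z* = 1.645 at the 90% level. Margin = 1.645·0.036316 = 0.05974.
So the interval runs from -0.7316 to -0.6121.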